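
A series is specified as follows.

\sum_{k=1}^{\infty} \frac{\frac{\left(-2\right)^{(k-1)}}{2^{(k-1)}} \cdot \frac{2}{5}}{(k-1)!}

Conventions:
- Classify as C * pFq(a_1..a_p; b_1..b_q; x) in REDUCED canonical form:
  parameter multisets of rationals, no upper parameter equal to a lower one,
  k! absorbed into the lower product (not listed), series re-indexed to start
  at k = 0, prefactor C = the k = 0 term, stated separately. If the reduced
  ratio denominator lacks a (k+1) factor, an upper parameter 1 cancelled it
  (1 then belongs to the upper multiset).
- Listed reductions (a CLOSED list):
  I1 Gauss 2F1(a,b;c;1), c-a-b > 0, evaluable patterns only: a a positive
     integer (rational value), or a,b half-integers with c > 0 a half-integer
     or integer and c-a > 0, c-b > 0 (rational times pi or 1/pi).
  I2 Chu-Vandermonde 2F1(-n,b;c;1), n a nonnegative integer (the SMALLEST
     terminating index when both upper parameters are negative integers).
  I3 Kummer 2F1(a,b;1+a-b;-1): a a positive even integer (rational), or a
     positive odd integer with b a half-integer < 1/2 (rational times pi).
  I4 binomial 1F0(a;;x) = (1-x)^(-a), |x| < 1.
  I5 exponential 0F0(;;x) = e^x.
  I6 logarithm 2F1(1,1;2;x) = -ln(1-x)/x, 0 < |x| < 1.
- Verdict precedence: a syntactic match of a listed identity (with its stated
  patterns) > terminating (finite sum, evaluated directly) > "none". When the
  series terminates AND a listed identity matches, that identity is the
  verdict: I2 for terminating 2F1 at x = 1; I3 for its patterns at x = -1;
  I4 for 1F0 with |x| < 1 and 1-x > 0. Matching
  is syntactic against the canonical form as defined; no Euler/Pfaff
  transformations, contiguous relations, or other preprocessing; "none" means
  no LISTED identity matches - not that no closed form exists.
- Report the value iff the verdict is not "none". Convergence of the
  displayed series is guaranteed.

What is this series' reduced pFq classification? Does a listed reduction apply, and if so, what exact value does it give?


Key step: t_0 = \frac{2}{5} here, and the two k-th powers (C = 2/5, x = -1) combine into one argument.
Step ratio: r(k) = -1 * 1 / [(k+1)] - poly over poly, x = -1 from leading terms; C = \frac{2}{5} at k = 0.

The series (x = -1) is 0F0: upper {-}, lower {-}, prefactor \frac{2}{5}. Verdict: exponential (I5) applies (the 0F0 exponential series at x = -1). Its exact value is \frac{2}{5} \cdot e^{-1}.


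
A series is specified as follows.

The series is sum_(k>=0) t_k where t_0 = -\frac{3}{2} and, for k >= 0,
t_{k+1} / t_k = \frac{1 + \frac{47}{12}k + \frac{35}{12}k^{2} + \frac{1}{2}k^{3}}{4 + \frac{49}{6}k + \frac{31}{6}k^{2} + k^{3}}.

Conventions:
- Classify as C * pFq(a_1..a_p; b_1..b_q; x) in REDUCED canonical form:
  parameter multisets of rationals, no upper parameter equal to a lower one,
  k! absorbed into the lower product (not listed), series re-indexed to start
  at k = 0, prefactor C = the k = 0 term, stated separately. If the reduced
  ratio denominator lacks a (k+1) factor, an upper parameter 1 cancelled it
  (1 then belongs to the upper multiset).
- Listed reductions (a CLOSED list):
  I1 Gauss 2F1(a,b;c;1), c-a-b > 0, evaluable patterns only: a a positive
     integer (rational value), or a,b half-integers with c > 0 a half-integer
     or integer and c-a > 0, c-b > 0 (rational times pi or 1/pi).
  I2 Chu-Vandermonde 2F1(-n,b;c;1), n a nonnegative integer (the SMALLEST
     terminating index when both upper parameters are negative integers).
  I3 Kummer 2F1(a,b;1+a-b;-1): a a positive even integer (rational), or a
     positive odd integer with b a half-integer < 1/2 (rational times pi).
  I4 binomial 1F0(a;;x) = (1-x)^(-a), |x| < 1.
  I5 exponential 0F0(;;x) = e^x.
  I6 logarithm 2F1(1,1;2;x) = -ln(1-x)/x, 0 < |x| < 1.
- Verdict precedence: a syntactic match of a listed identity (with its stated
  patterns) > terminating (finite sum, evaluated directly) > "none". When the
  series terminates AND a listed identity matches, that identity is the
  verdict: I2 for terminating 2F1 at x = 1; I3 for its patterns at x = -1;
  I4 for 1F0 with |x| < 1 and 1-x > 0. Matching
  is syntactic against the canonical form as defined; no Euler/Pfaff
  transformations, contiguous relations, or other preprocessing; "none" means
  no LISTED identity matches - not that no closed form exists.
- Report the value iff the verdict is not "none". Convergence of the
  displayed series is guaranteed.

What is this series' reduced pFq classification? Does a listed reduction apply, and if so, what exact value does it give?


The tell: t_0 = -\frac{3}{2} here, and factor the ratio over Q (C = -3/2): negated roots = parameters.
Ratio: r(k) = \frac{1}{2} * (k+\frac{1}{3}) (k+4) / [(k+\frac{8}{3}) (k+1)] ; factor over Q: parameters, x = \frac{1}{2}, and C = -\frac{3}{2}.

Prefactor -\frac{3}{2}, argument \frac{1}{2}: 2F1 with upper {\frac{1}{3}, 4} over lower {\frac{8}{3}}. Verdict: none. No listed pattern accepts 2F1(\frac{1}{3}, 4; \frac{8}{3}; \frac{1}{2}).


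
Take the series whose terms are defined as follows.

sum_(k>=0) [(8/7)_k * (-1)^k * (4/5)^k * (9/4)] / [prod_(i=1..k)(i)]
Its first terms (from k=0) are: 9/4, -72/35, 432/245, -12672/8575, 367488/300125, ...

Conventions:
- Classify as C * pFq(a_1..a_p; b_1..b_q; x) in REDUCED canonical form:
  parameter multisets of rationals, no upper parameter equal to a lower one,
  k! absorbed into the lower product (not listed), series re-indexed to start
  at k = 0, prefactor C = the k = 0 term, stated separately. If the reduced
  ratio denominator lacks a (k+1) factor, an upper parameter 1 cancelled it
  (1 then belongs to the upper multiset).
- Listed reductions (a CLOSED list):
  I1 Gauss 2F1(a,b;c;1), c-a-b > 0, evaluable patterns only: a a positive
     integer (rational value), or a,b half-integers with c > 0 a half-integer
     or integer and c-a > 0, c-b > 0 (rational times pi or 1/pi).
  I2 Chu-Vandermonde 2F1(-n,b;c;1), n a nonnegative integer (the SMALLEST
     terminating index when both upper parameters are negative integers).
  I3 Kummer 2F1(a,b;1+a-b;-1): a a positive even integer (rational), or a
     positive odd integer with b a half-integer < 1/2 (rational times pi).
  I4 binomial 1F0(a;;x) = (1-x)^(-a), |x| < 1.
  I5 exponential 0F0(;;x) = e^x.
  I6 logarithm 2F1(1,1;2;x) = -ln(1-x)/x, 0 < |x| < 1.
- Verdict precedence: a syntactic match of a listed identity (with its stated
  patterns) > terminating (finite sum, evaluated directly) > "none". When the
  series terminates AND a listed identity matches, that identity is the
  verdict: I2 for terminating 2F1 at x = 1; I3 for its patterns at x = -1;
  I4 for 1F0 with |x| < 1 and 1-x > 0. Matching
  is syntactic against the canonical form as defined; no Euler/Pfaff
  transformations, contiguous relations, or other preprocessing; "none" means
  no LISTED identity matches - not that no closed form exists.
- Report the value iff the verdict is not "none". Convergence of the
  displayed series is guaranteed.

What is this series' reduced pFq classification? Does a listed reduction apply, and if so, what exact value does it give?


The series (x = -4/5) is 1F0: upper {8/7}, lower {-}, prefactor 9/4. Verdict: the binomial series (I4) applies (the 1F0 binomial series: exponent -8/7, x = -4/5). Its exact value is (9/4) * (9/5)^(-8/7).

First insight: from the first term 9/4: the product of the first k integers (C = 9/4, x = -4/5) is k!.
Adjacent-term ratio: r(k) = (-4/5) * (k+8/7) / [(k+1)] - rational; roots negated = parameters, x = (-4/5), C = 9/4.


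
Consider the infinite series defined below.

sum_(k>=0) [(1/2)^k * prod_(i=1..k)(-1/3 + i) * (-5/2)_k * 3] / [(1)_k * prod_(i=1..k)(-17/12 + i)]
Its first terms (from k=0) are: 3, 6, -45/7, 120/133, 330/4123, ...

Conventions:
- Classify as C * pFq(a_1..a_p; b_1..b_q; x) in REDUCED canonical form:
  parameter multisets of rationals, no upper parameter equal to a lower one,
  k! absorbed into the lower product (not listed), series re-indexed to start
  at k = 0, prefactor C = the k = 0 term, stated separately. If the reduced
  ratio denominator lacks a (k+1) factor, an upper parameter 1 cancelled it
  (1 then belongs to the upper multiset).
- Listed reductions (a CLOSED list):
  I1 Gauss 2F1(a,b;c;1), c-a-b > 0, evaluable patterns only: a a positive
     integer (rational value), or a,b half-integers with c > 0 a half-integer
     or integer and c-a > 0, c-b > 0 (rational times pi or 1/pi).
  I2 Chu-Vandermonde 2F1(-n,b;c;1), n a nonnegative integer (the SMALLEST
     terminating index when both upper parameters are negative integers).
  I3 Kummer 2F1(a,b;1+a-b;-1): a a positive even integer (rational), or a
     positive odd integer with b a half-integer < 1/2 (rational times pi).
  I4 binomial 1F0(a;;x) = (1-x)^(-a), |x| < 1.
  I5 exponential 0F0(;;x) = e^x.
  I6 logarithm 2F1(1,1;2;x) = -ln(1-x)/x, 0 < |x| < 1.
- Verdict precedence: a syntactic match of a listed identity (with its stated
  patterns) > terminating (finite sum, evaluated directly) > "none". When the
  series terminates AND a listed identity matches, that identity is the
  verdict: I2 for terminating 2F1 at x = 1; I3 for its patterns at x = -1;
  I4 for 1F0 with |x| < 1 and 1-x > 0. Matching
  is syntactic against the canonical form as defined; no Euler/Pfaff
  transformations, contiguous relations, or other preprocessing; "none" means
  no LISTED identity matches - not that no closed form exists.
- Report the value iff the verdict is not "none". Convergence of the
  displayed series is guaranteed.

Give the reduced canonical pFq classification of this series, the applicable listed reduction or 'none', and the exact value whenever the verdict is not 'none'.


Classification (C = 3): 2F1 with upper {-5/2, 2/3}, lower {-5/12}, argument x = 1/2. Verdict: none - at argument 1/2 the multisets {-5/2, 2/3} ; {-5/12} match no listed identity.

Key step: with t_0 = 3, the running product (C = 3, x = 1/2) telescopes to a rising factorial.
Ratio: r(k) = (1/2) * (k-5/2) (k+2/3) / [(k-5/12) (k+1)] - poly over poly, x = (1/2) from leading terms; C = 3 at k = 0.


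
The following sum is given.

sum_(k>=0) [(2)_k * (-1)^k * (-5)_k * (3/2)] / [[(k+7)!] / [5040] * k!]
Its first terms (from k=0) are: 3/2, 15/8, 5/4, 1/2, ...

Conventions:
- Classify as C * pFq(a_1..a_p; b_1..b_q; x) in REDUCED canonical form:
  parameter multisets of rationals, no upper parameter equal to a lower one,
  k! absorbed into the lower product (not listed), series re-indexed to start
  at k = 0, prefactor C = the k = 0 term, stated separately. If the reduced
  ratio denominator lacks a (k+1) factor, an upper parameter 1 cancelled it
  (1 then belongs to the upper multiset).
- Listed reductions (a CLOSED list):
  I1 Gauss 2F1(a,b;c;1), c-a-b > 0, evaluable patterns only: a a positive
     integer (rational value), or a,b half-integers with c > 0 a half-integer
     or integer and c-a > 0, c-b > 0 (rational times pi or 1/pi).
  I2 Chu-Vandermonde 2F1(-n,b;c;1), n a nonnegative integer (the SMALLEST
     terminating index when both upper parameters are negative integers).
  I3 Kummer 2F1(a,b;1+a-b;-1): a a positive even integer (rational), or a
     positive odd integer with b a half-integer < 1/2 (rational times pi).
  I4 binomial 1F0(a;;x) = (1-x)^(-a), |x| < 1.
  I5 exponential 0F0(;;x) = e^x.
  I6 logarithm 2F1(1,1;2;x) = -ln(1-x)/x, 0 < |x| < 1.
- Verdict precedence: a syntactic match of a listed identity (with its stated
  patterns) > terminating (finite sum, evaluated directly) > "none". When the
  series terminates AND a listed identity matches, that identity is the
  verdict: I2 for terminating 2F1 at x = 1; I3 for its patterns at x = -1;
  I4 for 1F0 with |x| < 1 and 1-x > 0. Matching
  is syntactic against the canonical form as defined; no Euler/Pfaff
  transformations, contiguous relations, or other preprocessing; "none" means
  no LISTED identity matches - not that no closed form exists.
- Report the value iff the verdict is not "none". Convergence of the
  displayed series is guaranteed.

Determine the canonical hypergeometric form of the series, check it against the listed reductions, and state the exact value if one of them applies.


With C = 3/2: the canonical form is 2F1(-5, 2; 8; -1). Verdict at x = -1: Kummer (I3) matches (x = -1; c = 8 equals 1+a-b for upper {-5, 2}: listed pattern). Value: 21/4.

Structural cue: x = (-1) and the denominator's factorial ratio (prefactor 3/2) is a lower Pochhammer.
Adjacent-term ratio: r(k) = (-1) * (k-5) (k+2) / [(k+8) (k+1)] - rational in k. x = (-1); t_0 = 3/2; negate the roots.


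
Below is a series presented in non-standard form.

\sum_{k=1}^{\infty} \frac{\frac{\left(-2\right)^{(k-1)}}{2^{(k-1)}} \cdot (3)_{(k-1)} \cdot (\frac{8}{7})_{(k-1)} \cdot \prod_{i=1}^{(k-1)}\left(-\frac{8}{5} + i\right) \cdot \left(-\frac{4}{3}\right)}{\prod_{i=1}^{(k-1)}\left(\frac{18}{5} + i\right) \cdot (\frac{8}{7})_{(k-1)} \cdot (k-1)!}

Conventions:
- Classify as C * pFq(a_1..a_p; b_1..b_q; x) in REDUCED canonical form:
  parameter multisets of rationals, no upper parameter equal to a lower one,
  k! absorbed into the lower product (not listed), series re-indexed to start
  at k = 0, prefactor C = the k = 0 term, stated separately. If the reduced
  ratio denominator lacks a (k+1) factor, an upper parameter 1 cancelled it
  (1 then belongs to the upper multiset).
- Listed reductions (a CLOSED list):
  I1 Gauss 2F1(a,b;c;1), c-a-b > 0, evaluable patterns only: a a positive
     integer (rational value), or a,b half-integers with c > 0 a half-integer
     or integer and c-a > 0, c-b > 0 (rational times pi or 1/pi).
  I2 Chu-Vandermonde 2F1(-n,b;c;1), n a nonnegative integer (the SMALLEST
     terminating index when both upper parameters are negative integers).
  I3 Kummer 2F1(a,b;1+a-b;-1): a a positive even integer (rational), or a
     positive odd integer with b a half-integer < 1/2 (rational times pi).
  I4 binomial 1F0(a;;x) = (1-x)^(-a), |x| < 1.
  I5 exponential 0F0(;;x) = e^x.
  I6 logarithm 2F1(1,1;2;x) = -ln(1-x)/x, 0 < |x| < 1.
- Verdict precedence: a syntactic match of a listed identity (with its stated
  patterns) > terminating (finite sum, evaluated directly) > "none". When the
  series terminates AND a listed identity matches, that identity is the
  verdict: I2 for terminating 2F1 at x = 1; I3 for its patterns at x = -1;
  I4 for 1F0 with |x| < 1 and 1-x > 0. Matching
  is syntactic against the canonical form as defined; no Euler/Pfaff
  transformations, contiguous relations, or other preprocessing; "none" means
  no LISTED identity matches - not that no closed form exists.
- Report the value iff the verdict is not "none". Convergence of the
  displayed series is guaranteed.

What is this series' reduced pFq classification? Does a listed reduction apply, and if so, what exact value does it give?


x = -1 here; the reduced form reads 2F1, upper {-\frac{3}{5}, 3}, lower {\frac{23}{5}}, C = -\frac{4}{3}. Verdict: none - this 2F1 at x = -1 matches no listed pattern, and upper {-\frac{3}{5}, 3} holds no stopper.

Key step: t_0 = -\frac{4}{3} here, and the parameter 8/7 appears in both the upper and lower lists and cancels.
Adjacent-term ratio: r(k) = -1 * (k-\frac{3}{5}) (k+3) / [(k+\frac{23}{5}) (k+1)] ; factor over Q: parameters, x = -1, and C = -\frac{4}{3}.


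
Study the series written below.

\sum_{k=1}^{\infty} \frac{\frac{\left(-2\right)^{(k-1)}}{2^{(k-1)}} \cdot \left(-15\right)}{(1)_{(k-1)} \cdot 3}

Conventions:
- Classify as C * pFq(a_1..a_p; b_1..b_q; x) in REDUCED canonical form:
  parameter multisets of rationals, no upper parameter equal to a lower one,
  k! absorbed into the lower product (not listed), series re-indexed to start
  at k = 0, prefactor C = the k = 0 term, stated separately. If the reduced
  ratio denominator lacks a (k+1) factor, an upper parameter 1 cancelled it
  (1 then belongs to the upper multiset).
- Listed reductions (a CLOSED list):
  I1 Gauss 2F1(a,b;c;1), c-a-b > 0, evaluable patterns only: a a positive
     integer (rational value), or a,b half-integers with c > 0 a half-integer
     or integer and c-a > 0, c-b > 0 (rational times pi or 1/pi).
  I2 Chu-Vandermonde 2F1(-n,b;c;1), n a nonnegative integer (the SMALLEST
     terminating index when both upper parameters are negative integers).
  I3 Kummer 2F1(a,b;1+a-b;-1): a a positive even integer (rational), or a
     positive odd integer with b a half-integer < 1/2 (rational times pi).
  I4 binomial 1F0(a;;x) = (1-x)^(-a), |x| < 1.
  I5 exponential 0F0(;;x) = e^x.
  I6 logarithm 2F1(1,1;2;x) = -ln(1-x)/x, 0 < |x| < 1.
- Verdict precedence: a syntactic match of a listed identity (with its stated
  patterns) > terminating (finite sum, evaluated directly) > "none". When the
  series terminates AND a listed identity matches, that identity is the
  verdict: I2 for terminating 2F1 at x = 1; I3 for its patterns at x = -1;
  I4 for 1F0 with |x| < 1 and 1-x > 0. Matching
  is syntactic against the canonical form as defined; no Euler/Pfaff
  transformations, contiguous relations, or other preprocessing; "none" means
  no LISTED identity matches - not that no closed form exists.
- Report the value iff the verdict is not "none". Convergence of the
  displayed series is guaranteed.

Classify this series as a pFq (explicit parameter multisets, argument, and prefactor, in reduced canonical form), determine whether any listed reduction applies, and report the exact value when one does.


Canonical form: C = -5 times 0F0 with upper {-}, lower {-}, x = -1. Verdict: the I5 exponential reduction matches (the 0F0 exponential series at x = -1). Sum: \left(-5\right) \cdot e^{-1}.

Structural cue: t_0 = -5 here, and the constant factors (C = -5) combine into one prefactor.
Adjacent-term ratio: r(k) = -1 * 1 / [(k+1)] ; factor over Q: parameters, x = -1, and C = -5.


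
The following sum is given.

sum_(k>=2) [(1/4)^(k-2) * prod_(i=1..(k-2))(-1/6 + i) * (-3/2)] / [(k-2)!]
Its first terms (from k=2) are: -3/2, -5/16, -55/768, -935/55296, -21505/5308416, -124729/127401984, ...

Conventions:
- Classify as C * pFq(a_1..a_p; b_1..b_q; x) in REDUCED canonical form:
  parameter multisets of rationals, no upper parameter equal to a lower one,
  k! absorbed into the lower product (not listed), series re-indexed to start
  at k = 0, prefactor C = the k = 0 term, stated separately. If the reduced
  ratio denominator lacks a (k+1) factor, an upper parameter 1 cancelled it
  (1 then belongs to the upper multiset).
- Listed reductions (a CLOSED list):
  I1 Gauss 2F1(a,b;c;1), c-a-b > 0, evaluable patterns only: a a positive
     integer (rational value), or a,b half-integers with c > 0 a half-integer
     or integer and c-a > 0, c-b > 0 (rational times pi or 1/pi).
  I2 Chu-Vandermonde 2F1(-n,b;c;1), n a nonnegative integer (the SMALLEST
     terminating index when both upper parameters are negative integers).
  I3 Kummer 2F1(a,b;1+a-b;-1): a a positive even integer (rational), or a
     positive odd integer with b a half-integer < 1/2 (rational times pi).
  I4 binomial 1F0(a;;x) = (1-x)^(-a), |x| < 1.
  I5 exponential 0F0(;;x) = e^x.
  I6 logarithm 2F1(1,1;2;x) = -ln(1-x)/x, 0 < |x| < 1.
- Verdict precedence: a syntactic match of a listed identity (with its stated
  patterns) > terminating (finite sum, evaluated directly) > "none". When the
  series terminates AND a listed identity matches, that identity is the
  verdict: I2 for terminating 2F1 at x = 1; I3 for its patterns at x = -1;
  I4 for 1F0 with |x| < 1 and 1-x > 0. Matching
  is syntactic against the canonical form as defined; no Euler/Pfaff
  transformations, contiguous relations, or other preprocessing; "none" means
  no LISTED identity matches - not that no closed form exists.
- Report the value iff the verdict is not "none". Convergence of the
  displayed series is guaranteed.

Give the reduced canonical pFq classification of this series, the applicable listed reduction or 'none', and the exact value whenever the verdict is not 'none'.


At argument 1/4: a 1F0 with upper {5/6}, lower {-}, scaled by C = -3/2. Verdict: the I4 binomial reduction fires (the 1F0 binomial series: exponent -5/6, x = 1/4). Exact value: (-3/2) * (3/4)^(-5/6).

The tell: t_0 = -3/2 here, and the running product (C = -3/2, x = 1/4) telescopes to a rising factorial.
Term ratio: r(k) = (1/4) * (k+5/6) / [(k+1)] - rational; roots negated = parameters, x = (1/4), C = -3/2.


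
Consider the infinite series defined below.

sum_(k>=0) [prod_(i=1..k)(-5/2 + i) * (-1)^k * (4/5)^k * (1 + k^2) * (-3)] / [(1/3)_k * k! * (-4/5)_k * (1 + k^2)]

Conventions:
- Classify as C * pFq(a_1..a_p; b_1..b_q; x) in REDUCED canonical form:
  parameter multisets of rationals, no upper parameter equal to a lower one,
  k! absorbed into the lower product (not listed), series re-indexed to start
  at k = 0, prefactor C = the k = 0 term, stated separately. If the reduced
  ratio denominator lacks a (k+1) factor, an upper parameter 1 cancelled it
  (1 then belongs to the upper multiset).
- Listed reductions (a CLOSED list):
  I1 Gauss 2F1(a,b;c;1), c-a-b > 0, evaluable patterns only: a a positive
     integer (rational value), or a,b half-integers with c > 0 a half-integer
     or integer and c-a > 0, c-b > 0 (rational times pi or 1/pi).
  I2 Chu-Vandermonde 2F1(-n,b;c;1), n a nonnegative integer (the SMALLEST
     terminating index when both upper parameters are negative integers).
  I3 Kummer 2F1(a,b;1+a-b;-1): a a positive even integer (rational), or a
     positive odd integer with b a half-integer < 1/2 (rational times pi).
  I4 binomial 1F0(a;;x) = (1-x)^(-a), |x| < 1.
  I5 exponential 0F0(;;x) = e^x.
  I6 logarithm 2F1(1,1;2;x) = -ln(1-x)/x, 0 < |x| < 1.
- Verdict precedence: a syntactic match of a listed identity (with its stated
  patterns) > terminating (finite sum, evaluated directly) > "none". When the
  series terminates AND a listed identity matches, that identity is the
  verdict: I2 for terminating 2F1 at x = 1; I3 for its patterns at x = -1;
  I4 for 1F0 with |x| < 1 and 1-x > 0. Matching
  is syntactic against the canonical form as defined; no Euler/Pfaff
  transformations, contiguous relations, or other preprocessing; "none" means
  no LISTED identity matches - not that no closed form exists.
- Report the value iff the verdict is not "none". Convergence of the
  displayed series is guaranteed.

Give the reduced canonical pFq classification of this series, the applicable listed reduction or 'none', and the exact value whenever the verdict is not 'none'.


First insight: t_0 = -3 here, and striking the common factor k^2 + 1 reduces the term (C = -3, x = -4/5).
Consecutive-term ratio: r(k) = (-4/5) * (k-3/2) / [(k-4/5) (k+1/3) (k+1)] - rational in k, leading ratio (-4/5); with t_0 = -3, classification follows.

The series (x = -4/5) is 1F2: upper {-3/2}, lower {-4/5, 1/3}, prefactor -3. Verdict: none - at argument -4/5 the multisets {-3/2} ; {-4/5, 1/3} match no listed identity.


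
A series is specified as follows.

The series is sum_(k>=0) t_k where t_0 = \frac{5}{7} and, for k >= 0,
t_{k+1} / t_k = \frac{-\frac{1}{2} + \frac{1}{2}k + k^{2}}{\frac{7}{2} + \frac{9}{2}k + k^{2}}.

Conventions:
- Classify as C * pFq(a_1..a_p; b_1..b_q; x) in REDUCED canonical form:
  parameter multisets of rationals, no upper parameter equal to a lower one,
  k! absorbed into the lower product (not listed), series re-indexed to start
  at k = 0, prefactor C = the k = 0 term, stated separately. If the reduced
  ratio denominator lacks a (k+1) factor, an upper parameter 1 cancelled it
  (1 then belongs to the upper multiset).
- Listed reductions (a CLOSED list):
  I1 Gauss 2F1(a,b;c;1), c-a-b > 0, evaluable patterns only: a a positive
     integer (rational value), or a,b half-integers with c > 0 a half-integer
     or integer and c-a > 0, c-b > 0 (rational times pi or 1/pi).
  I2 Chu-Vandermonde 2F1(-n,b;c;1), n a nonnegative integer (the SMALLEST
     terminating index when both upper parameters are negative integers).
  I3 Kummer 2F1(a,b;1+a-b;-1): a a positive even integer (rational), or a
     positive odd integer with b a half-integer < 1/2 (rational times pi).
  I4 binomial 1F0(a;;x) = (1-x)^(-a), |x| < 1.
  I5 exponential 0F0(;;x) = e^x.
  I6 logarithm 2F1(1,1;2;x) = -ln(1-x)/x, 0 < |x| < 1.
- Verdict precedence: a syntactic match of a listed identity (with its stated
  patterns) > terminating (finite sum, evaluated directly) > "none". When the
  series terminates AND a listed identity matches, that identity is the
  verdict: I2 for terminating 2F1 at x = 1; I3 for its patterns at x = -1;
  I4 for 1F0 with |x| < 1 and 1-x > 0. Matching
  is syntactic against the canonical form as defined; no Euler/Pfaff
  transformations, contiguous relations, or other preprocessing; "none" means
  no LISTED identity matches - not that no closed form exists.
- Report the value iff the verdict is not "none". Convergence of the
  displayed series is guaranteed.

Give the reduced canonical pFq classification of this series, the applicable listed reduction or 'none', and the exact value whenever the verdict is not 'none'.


Reduced: x = 1, 2F1, upper = {-\frac{1}{2}, 1}, lower = {\frac{7}{2}}, C = \frac{5}{7}. Verdict: Gauss (I1, integer-parameter pattern) applies (x = 1: the Gamma ratio telescopes since c-a-b = 3 > 0 and a = 1 in Z>0). Its exact value is \frac{25}{42}.

Key observation: with t_0 = \frac{5}{7}, factor the ratio over Q (C = 5/7): negated roots = parameters.
Step ratio: r(k) = 1 * (k-\frac{1}{2}) (k+1) / [(k+\frac{7}{2}) (k+1)] - rational in k, leading ratio 1; with t_0 = \frac{5}{7}, classification follows.


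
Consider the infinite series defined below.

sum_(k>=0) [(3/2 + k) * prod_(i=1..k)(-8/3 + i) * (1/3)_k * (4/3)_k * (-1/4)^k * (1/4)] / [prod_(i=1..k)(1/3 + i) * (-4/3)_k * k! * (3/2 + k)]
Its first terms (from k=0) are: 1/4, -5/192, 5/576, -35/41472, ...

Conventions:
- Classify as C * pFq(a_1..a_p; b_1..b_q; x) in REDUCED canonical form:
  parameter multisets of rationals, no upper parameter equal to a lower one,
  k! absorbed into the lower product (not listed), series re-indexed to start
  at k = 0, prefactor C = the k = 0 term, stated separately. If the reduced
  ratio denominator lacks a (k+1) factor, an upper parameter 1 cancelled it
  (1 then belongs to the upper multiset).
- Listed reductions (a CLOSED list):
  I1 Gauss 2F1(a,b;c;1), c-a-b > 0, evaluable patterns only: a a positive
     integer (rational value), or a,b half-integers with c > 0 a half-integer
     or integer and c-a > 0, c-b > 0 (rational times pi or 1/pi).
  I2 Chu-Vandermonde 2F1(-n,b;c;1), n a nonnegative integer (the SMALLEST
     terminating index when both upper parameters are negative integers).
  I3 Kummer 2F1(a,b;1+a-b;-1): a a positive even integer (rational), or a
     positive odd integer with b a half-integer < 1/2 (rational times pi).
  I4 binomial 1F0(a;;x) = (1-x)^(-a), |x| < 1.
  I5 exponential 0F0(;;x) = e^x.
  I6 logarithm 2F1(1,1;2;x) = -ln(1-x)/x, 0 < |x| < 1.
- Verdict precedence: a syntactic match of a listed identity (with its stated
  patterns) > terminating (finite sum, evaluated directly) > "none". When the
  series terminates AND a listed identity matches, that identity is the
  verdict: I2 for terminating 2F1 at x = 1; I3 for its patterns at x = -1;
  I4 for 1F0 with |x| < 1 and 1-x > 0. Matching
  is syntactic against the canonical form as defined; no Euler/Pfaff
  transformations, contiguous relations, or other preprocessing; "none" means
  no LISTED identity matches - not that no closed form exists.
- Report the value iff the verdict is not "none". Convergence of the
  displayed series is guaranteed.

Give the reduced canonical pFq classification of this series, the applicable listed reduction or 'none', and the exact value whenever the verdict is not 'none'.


With C = 1/4: the canonical form is 2F1(-5/3, 1/3; -4/3; -1/4). Verdict: none. No listed pattern accepts 2F1(-5/3, 1/3; -4/3; -1/4).

Key step: x = (-1/4) and the running product (C = 1/4) telescopes to a rising factorial.
Ratio: r(k) = (-1/4) * (k-5/3) (k+1/3) / [(k-4/3) (k+1)] - poly over poly, x = (-1/4) from leading terms; C = 1/4 at k = 0.


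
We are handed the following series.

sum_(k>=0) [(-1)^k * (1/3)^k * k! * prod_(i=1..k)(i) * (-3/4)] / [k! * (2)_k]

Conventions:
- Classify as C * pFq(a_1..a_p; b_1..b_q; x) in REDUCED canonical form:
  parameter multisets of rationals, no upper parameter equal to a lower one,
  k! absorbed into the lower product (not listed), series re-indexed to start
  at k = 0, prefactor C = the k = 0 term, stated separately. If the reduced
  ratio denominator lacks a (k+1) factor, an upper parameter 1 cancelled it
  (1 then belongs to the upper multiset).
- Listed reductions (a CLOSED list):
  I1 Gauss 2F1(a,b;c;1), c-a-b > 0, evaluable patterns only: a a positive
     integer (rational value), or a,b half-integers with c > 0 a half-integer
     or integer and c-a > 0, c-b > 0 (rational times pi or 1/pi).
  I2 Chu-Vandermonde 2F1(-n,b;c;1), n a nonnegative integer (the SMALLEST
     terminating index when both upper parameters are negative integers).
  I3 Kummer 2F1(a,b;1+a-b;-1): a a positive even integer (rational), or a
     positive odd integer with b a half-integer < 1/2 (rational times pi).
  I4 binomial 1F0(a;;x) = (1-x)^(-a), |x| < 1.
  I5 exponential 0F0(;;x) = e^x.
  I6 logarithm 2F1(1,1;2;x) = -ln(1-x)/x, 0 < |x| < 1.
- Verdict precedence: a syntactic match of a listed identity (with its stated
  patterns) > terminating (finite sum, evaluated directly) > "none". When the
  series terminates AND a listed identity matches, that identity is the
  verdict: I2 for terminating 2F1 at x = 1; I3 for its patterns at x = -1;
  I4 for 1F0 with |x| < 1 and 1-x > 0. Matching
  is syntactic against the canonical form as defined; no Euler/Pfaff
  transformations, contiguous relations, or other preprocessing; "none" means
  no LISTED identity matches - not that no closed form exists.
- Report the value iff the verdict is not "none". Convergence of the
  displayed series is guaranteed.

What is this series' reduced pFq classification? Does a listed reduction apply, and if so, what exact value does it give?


x = -1/3 here; the reduced form reads 2F1, upper {1, 1}, lower {2}, C = -3/4. Verdict: this is logarithm (I6) (the logarithm: parameters (1,1;2), x = -1/3). Hence: (-9/4) * ln(4/3).

Structural cue: t_0 being -3/4, the running product (C = -3/4) telescopes to a rising factorial.
Step ratio: r(k) = (-1/3) * (k+1) (k+1) / [(k+2) (k+1)] - rational in k. x = (-1/3); t_0 = -3/4; negate the roots.


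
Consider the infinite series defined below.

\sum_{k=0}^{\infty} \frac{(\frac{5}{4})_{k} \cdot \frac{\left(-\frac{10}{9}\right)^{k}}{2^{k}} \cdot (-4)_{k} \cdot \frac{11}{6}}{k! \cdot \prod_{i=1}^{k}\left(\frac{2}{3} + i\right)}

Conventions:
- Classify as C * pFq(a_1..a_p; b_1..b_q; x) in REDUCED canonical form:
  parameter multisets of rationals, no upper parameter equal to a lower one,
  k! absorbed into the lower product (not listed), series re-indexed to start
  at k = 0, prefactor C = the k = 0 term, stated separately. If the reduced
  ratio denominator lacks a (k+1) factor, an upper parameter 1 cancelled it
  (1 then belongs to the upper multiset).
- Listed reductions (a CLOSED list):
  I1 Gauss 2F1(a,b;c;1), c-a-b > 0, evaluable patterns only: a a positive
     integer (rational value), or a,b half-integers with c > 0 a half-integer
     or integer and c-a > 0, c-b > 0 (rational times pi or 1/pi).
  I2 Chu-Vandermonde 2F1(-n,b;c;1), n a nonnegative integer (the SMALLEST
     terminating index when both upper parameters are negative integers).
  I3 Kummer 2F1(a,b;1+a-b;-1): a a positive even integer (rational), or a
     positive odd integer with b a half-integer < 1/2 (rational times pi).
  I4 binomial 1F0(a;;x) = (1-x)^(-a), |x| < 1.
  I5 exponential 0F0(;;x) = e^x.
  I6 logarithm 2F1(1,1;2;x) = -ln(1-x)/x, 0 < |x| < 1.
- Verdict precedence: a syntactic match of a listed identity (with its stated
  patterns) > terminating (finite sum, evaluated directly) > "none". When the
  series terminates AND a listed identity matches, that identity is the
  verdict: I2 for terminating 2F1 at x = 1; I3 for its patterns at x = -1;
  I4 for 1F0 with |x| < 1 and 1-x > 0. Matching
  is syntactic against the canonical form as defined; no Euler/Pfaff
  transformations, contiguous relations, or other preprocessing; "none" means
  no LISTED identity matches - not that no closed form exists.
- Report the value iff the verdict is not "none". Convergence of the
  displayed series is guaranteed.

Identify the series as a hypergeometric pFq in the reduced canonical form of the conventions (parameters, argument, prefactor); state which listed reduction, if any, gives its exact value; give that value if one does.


Classification (C = \frac{11}{6}): 2F1 with upper {-4, \frac{5}{4}}, lower {\frac{5}{3}}, argument x = -\frac{5}{9}. Verdict: terminating (-4 upstairs). 5 nonzero terms in all; added directly. Value: \frac{12125933}{1548288}.

Structural cue: with t_0 = \frac{11}{6}, the two k-th powers (prefactor 11/6) combine into one argument.
Adjacent-term ratio: r(k) = -\frac{5}{9} * (k-4) (k+\frac{5}{4}) / [(k+\frac{5}{3}) (k+1)] - rational in k, leading ratio -\frac{5}{9}; with t_0 = \frac{11}{6}, classification follows.


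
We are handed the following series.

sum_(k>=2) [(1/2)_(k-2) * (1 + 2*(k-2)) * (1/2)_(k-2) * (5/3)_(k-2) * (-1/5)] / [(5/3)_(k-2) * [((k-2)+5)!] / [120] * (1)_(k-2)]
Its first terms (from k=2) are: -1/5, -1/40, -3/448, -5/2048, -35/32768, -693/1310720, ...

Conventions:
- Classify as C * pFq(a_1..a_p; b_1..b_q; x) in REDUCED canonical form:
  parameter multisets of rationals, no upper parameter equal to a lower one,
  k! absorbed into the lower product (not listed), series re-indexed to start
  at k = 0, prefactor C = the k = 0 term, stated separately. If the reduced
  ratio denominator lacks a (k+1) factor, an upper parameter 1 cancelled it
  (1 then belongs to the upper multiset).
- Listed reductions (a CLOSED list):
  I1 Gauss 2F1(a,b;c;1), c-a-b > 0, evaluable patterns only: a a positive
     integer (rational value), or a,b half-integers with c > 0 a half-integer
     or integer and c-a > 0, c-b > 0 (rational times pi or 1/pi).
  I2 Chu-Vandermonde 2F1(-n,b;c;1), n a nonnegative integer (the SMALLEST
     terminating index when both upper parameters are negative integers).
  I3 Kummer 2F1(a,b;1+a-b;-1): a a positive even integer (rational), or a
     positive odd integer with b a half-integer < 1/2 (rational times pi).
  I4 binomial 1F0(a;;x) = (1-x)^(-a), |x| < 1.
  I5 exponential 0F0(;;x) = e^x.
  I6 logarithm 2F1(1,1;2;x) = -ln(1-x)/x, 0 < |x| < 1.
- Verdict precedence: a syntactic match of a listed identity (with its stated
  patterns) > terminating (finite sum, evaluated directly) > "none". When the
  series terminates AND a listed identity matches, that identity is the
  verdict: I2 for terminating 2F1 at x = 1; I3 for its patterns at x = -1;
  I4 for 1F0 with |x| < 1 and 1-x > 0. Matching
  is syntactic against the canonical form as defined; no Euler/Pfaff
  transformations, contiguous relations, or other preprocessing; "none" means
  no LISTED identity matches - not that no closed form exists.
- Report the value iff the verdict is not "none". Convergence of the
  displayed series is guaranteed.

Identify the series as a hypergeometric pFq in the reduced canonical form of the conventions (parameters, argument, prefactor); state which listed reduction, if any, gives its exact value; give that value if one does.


This is -1/5 * 2F1(1/2, 3/2; 6; 1) in reduced canonical form. Verdict (x = 1): Gauss (I1, half-integer pattern) applies (x = 1; upper {1/2, 3/2} half-integers, c = 6 in the evaluable pattern). Hence: (-8192/11025) / pi.

Key step: with t_0 = -1/5, the denominator's factorial ratio (C = -1/5) is a lower Pochhammer.
Term ratio: r(k) = 1 * (k+1/2) (k+3/2) / [(k+6) (k+1)] ; factor over Q: parameters, x = 1, and C = -1/5.


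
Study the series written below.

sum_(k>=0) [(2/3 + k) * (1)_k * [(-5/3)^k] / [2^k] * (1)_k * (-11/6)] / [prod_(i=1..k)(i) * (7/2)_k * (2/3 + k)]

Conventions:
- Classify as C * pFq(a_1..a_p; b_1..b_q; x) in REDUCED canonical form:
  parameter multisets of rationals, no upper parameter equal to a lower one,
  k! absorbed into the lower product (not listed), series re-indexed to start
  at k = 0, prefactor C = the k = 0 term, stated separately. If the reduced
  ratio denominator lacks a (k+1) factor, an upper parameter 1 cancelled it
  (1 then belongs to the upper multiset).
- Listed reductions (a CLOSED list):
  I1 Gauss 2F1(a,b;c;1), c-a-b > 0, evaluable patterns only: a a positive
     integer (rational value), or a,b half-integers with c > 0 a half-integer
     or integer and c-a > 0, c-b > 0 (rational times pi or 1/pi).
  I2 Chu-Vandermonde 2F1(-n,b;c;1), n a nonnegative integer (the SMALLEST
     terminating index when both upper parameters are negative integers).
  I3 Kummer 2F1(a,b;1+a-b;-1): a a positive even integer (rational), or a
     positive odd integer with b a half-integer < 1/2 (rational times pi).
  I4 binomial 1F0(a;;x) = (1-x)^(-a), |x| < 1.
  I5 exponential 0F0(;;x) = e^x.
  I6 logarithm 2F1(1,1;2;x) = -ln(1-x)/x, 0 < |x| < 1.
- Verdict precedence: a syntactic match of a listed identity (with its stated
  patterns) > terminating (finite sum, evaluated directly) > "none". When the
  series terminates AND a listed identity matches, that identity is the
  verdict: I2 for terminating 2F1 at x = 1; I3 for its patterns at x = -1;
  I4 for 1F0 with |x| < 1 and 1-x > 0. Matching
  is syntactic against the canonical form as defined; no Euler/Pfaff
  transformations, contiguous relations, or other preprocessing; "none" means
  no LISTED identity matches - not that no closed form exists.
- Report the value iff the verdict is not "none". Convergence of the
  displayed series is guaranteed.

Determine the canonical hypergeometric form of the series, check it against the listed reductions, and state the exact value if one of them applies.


Canonical form: C = -11/6 times 2F1 with upper {1, 1}, lower {7/2}, x = -5/6. Verdict: none - at argument -5/6 the multisets {1, 1} ; {7/2} match no listed identity.

Structural cue: t_0 = -11/6 here, and the product of the first k integers (C = -11/6) is k!.
Consecutive-term ratio: r(k) = (-5/6) * (k+1) (k+1) / [(k+7/2) (k+1)] - rational; roots negated = parameters, x = (-5/6), C = -11/6.


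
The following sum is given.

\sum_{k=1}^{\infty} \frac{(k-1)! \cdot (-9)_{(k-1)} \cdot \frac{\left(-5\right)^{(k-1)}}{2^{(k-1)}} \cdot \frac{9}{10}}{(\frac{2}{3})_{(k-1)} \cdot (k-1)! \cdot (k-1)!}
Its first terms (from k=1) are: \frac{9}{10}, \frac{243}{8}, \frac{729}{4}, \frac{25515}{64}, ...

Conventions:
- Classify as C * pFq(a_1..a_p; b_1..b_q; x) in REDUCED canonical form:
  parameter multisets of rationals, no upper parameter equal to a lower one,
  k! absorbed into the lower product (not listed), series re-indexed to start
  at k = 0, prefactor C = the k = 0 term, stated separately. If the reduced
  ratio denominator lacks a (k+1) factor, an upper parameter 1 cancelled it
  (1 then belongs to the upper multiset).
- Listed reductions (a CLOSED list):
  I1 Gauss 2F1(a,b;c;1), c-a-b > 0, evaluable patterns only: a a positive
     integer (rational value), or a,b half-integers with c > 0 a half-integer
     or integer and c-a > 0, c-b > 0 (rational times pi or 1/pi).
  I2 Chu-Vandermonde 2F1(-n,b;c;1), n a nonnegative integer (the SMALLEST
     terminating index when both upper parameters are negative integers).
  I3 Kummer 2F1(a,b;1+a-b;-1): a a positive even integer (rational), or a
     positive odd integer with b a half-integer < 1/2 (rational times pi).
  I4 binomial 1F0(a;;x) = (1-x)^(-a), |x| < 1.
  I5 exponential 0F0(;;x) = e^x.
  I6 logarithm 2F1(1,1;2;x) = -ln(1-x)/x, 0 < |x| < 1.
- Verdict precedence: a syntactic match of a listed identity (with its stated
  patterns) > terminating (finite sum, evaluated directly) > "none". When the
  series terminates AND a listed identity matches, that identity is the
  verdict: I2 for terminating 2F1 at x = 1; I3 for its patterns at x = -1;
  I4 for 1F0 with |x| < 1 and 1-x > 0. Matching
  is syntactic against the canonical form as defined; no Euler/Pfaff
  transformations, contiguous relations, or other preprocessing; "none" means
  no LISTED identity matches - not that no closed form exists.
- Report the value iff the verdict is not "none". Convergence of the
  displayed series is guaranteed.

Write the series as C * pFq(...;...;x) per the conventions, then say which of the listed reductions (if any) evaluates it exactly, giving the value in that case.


The tell: t_0 = \frac{9}{10} here, and the parameter 1 appears in both the upper and lower lists and cancels.
Adjacent-term ratio: r(k) = -\frac{5}{2} * (k-9) / [(k+\frac{2}{3}) (k+1)] - rational; roots negated = parameters, x = -\frac{5}{2}, C = \frac{9}{10}.

The series (x = -\frac{5}{2}) is 1F1: upper {-9}, lower {\frac{2}{3}}, prefactor \frac{9}{10}. Verdict: terminating. With -9 upstairs the series is a 10-term polynomial sum; evaluated term by term. Sum: \frac{29303564758821}{22304522240}.
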